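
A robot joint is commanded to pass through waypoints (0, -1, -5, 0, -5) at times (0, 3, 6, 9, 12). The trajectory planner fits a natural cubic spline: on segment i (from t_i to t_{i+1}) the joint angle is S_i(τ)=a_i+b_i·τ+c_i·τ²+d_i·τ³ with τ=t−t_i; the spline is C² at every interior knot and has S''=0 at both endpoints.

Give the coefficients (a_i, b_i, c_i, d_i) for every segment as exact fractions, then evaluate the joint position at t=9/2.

Δ: Δ0=-1/3, Δ1=-4/3, Δ2=5/3, Δ3=-5/3
row 1: diag=12, rhs=-6; c'=1/4, d'=-1/2
row 2: denom=12−3·1/4=45/4; d'=(18−3·-1/2)/(45/4)=26/15
row 3: denom=12−3·4/15=56/5; d'=(-20−3·26/15)/(56/5)=-9/4
back: M3=-9/4
back: M2=26/15−4/15·-9/4=7/3
back: M1=-1/2−1/4·7/3=-13/12
M: M0=0, M1=-13/12, M2=7/3, M3=-9/4, M4=0
seg 0: a=0, c=M0/2=0, d=(M1−M0)/(6·3)=-13/216, b=Δ0−h0·(2M0+M1)/6=5/24
seg 1: a=-1, c=M1/2=-13/24, d=(M2−M1)/(6·3)=41/216, b=Δ1−h1·(2M1+M2)/6=-17/12
seg 2: a=-5, c=M2/2=7/6, d=(M3−M2)/(6·3)=-55/216, b=Δ2−h2·(2M2+M3)/6=11/24
seg 3: a=0, c=M3/2=-9/8, d=(M4−M3)/(6·3)=1/8, b=Δ3−h3·(2M3+M4)/6=7/12
t_q=9/2 → seg 1, τ=3/2; S=-1+-17/12·τ+-13/24·τ²+41/216·τ³=-237/64

  seg 0: a=0 b=5/24 c=0 d=-13/216
  seg 1: a=-1 b=-17/12 c=-13/24 d=41/216
  seg 2: a=-5 b=11/24 c=7/6 d=-55/216
  seg 3: a=0 b=7/12 c=-9/8 d=1/8
S(9/2) = -237/64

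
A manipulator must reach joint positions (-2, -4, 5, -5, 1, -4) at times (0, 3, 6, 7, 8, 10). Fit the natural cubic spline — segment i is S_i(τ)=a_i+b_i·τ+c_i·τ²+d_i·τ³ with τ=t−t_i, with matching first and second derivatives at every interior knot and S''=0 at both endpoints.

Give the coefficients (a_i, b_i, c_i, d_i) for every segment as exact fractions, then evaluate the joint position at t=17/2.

  seg 0: a=-2 b=-13751/3858 c=0 d=11179/34722
  seg 1: a=-4 b=9893/1929 c=11179/3858 d=-41749/34722
  seg 2: a=5 b=-38387/3858 c=-5095/643 d=30377/3858
  seg 3: a=-5 b=-4198/1929 c=20187/1286 d=-29017/3858
  seg 4: a=1 b=25675/3858 c=-4415/643 d=4415/3858
S(17/2) = 28333/10288

Δ: Δ0=-2/3, Δ1=3, Δ2=-10, Δ3=6, Δ4=-5/2
row 1: diag=12, rhs=22; c'=1/4, d'=11/6
row 2: denom=8−3·1/4=29/4; d'=(-78−3·11/6)/(29/4)=-334/29
row 3: denom=4−1·4/29=112/29; d'=(96−1·-334/29)/(112/29)=1559/56
row 4: denom=6−1·29/112=643/112; d'=(-51−1·1559/56)/(643/112)=-8830/643
back: M4=-8830/643
back: M3=1559/56−29/112·-8830/643=20187/643
back: M2=-334/29−4/29·20187/643=-10190/643
back: M1=11/6−1/4·-10190/643=11179/1929
M: M0=0, M1=11179/1929, M2=-10190/643, M3=20187/643, M4=-8830/643, M5=0
seg 0: a=-2, c=M0/2=0, d=(M1−M0)/(6·3)=11179/34722, b=Δ0−h0·(2M0+M1)/6=-13751/3858
seg 1: a=-4, c=M1/2=11179/3858, d=(M2−M1)/(6·3)=-41749/34722, b=Δ1−h1·(2M1+M2)/6=9893/1929
seg 2: a=5, c=M2/2=-5095/643, d=(M3−M2)/(6·1)=30377/3858, b=Δ2−h2·(2M2+M3)/6=-38387/3858
seg 3: a=-5, c=M3/2=20187/1286, d=(M4−M3)/(6·1)=-29017/3858, b=Δ3−h3·(2M3+M4)/6=-4198/1929
seg 4: a=1, c=M4/2=-4415/643, d=(M5−M4)/(6·2)=4415/3858, b=Δ4−h4·(2M4+M5)/6=25675/3858
t_q=17/2 → seg 4, τ=1/2; S=1+25675/3858·τ+-4415/643·τ²+4415/3858·τ³=28333/10288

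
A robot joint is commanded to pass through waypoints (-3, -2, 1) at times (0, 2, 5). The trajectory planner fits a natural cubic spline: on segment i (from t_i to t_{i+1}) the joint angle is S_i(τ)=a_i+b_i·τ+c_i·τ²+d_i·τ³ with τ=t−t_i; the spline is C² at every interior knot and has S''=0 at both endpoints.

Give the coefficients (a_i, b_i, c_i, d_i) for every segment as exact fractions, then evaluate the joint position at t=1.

Δ: Δ0=1/2, Δ1=1
row 1: diag=10, rhs=3; c'=3/10, d'=3/10
back: M1=3/10
M: M0=0, M1=3/10, M2=0
seg 0: a=-3, c=M0/2=0, d=(M1−M0)/(6·2)=1/40, b=Δ0−h0·(2M0+M1)/6=2/5
seg 1: a=-2, c=M1/2=3/20, d=(M2−M1)/(6·3)=-1/60, b=Δ1−h1·(2M1+M2)/6=7/10
t_q=1 → seg 0, τ=1; S=-3+2/5·τ+0·τ²+1/40·τ³=-103/40

  seg 0: a=-3 b=2/5 c=0 d=1/40
  seg 1: a=-2 b=7/10 c=3/20 d=-1/60
S(1) = -103/40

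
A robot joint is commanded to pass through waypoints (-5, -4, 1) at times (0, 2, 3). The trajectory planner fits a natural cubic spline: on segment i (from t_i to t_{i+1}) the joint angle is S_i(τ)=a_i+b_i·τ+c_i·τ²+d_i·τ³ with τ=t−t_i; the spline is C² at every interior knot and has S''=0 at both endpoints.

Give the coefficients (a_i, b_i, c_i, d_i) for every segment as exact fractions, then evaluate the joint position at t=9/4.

  seg 0: a=-5 b=-1 c=0 d=3/8
  seg 1: a=-4 b=7/2 c=9/4 d=-3/4
S(9/4) = -767/256

Δ: Δ0=1/2, Δ1=5
row 1: diag=6, rhs=27; c'=1/6, d'=9/2
back: M1=9/2
M: M0=0, M1=9/2, M2=0
seg 0: a=-5, c=M0/2=0, d=(M1−M0)/(6·2)=3/8, b=Δ0−h0·(2M0+M1)/6=-1
seg 1: a=-4, c=M1/2=9/4, d=(M2−M1)/(6·1)=-3/4, b=Δ1−h1·(2M1+M2)/6=7/2
t_q=9/4 → seg 1, τ=1/4; S=-4+7/2·τ+9/4·τ²+-3/4·τ³=-767/256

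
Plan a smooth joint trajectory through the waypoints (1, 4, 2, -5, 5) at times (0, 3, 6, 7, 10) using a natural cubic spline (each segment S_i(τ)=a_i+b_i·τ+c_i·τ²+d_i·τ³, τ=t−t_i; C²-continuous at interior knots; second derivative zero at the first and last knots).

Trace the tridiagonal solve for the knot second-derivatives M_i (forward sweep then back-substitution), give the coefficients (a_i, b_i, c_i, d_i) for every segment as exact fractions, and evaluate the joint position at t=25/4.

Δ: Δ0=1, Δ1=-2/3, Δ2=-7, Δ3=10/3
row 1: diag=12, rhs=-10; c'=1/4, d'=-5/6
row 2: denom=8−3·1/4=29/4; d'=(-38−3·-5/6)/(29/4)=-142/29
row 3: denom=8−1·4/29=228/29; d'=(62−1·-142/29)/(228/29)=485/57
back: M3=485/57
back: M2=-142/29−4/29·485/57=-346/57
back: M1=-5/6−1/4·-346/57=13/19
M: M0=0, M1=13/19, M2=-346/57, M3=485/57, M4=0
seg 0: a=1, c=M0/2=0, d=(M1−M0)/(6·3)=13/342, b=Δ0−h0·(2M0+M1)/6=25/38
seg 1: a=4, c=M1/2=13/38, d=(M2−M1)/(6·3)=-385/1026, b=Δ1−h1·(2M1+M2)/6=32/19
seg 2: a=2, c=M2/2=-173/57, d=(M3−M2)/(6·1)=277/114, b=Δ2−h2·(2M2+M3)/6=-243/38
seg 3: a=-5, c=M3/2=485/114, d=(M4−M3)/(6·3)=-485/1026, b=Δ3−h3·(2M3+M4)/6=-295/57
t_q=25/4 → seg 2, τ=1/4; S=2+-243/38·τ+-173/57·τ²+277/114·τ³=607/2432

  seg 0: a=1 b=25/38 c=0 d=13/342
  seg 1: a=4 b=32/19 c=13/38 d=-385/1026
  seg 2: a=2 b=-243/38 c=-173/57 d=277/114
  seg 3: a=-5 b=-295/57 c=485/114 d=-485/1026
S(25/4) = 607/2432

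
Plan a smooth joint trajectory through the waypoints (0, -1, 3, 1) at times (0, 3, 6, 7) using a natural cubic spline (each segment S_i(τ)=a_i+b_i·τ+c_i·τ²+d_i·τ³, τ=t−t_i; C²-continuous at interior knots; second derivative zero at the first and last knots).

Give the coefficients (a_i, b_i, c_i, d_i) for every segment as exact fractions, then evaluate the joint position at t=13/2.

Δ: Δ0=-1/3, Δ1=4/3, Δ2=-2
row 1: diag=12, rhs=10; c'=1/4, d'=5/6
row 2: denom=8−3·1/4=29/4; d'=(-20−3·5/6)/(29/4)=-90/29
back: M2=-90/29
back: M1=5/6−1/4·-90/29=140/87
M: M0=0, M1=140/87, M2=-90/29, M3=0
seg 0: a=0, c=M0/2=0, d=(M1−M0)/(6·3)=70/783, b=Δ0−h0·(2M0+M1)/6=-33/29
seg 1: a=-1, c=M1/2=70/87, d=(M2−M1)/(6·3)=-205/783, b=Δ1−h1·(2M1+M2)/6=37/29
seg 2: a=3, c=M2/2=-45/29, d=(M3−M2)/(6·1)=15/29, b=Δ2−h2·(2M2+M3)/6=-28/29
t_q=13/2 → seg 2, τ=1/2; S=3+-28/29·τ+-45/29·τ²+15/29·τ³=509/232

  seg 0: a=0 b=-33/29 c=0 d=70/783
  seg 1: a=-1 b=37/29 c=70/87 d=-205/783
  seg 2: a=3 b=-28/29 c=-45/29 d=15/29
S(13/2) = 509/232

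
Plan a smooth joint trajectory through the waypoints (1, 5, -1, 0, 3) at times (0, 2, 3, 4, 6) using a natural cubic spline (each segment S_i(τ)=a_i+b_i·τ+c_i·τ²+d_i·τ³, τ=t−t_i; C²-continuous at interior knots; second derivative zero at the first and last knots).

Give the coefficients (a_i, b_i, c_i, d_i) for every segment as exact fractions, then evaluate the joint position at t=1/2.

  seg 0: a=1 b=65/12 c=0 d=-41/48
  seg 1: a=5 b=-29/6 c=-41/8 d=95/24
  seg 2: a=-1 b=-77/24 c=27/4 d=-61/24
  seg 3: a=0 b=8/3 c=-7/8 d=7/48
S(1/2) = 461/128

Δ: Δ0=2, Δ1=-6, Δ2=1, Δ3=3/2
row 1: diag=6, rhs=-48; c'=1/6, d'=-8
row 2: denom=4−1·1/6=23/6; d'=(42−1·-8)/(23/6)=300/23
row 3: denom=6−1·6/23=132/23; d'=(3−1·300/23)/(132/23)=-7/4
back: M3=-7/4
back: M2=300/23−6/23·-7/4=27/2
back: M1=-8−1/6·27/2=-41/4
M: M0=0, M1=-41/4, M2=27/2, M3=-7/4, M4=0
seg 0: a=1, c=M0/2=0, d=(M1−M0)/(6·2)=-41/48, b=Δ0−h0·(2M0+M1)/6=65/12
seg 1: a=5, c=M1/2=-41/8, d=(M2−M1)/(6·1)=95/24, b=Δ1−h1·(2M1+M2)/6=-29/6
seg 2: a=-1, c=M2/2=27/4, d=(M3−M2)/(6·1)=-61/24, b=Δ2−h2·(2M2+M3)/6=-77/24
seg 3: a=0, c=M3/2=-7/8, d=(M4−M3)/(6·2)=7/48, b=Δ3−h3·(2M3+M4)/6=8/3
t_q=1/2 → seg 0, τ=1/2; S=1+65/12·τ+0·τ²+-41/48·τ³=461/128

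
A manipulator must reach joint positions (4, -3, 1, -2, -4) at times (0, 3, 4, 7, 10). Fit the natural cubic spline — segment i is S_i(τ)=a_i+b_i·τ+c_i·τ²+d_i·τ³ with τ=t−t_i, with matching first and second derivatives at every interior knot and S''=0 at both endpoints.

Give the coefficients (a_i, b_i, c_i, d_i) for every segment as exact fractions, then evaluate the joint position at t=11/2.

Δ: Δ0=-7/3, Δ1=4, Δ2=-1, Δ3=-2/3
row 1: diag=8, rhs=38; c'=1/8, d'=19/4
row 2: denom=8−1·1/8=63/8; d'=(-30−1·19/4)/(63/8)=-278/63
row 3: denom=12−3·8/21=76/7; d'=(2−3·-278/63)/(76/7)=80/57
back: M3=80/57
back: M2=-278/63−8/21·80/57=-94/19
back: M1=19/4−1/8·-94/19=102/19
M: M0=0, M1=102/19, M2=-94/19, M3=80/57, M4=0
seg 0: a=4, c=M0/2=0, d=(M1−M0)/(6·3)=17/57, b=Δ0−h0·(2M0+M1)/6=-286/57
seg 1: a=-3, c=M1/2=51/19, d=(M2−M1)/(6·1)=-98/57, b=Δ1−h1·(2M1+M2)/6=173/57
seg 2: a=1, c=M2/2=-47/19, d=(M3−M2)/(6·3)=181/513, b=Δ2−h2·(2M2+M3)/6=185/57
seg 3: a=-2, c=M3/2=40/57, d=(M4−M3)/(6·3)=-40/513, b=Δ3−h3·(2M3+M4)/6=-118/57
t_q=11/2 → seg 2, τ=3/2; S=1+185/57·τ+-47/19·τ²+181/513·τ³=227/152

  seg 0: a=4 b=-286/57 c=0 d=17/57
  seg 1: a=-3 b=173/57 c=51/19 d=-98/57
  seg 2: a=1 b=185/57 c=-47/19 d=181/513
  seg 3: a=-2 b=-118/57 c=40/57 d=-40/513
S(11/2) = 227/152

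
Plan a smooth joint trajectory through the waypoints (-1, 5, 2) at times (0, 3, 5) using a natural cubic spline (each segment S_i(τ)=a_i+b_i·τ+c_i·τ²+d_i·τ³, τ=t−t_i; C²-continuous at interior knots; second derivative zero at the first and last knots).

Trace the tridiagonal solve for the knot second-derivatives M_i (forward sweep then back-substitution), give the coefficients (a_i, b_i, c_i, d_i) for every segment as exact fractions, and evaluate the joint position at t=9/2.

Δ: Δ0=2, Δ1=-3/2
row 1: diag=10, rhs=-21; c'=1/5, d'=-21/10
back: M1=-21/10
M: M0=0, M1=-21/10, M2=0
seg 0: a=-1, c=M0/2=0, d=(M1−M0)/(6·3)=-7/60, b=Δ0−h0·(2M0+M1)/6=61/20
seg 1: a=5, c=M1/2=-21/20, d=(M2−M1)/(6·2)=7/40, b=Δ1−h1·(2M1+M2)/6=-1/10
t_q=9/2 → seg 1, τ=3/2; S=5+-1/10·τ+-21/20·τ²+7/40·τ³=197/64

  seg 0: a=-1 b=61/20 c=0 d=-7/60
  seg 1: a=5 b=-1/10 c=-21/20 d=7/40
S(9/2) = 197/64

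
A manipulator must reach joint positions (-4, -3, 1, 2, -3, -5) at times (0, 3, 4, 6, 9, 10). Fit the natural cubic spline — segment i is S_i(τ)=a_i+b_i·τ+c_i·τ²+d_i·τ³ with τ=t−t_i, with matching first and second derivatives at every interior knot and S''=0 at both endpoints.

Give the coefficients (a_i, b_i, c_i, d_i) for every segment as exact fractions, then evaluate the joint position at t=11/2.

Δ: Δ0=1/3, Δ1=4, Δ2=1/2, Δ3=-5/3, Δ4=-2
row 1: diag=8, rhs=22; c'=1/8, d'=11/4
row 2: denom=6−1·1/8=47/8; d'=(-21−1·11/4)/(47/8)=-190/47
row 3: denom=10−2·16/47=438/47; d'=(-13−2·-190/47)/(438/47)=-77/146
row 4: denom=8−3·47/146=1027/146; d'=(-2−3·-77/146)/(1027/146)=-61/1027
back: M4=-61/1027
back: M3=-77/146−47/146·-61/1027=-522/1027
back: M2=-190/47−16/47·-522/1027=-3974/1027
back: M1=11/4−1/8·-3974/1027=3321/1027
M: M0=0, M1=3321/1027, M2=-3974/1027, M3=-522/1027, M4=-61/1027, M5=0
seg 0: a=-4, c=M0/2=0, d=(M1−M0)/(6·3)=369/2054, b=Δ0−h0·(2M0+M1)/6=-7909/6162
seg 1: a=-3, c=M1/2=3321/2054, d=(M2−M1)/(6·1)=-7295/6162, b=Δ1−h1·(2M1+M2)/6=10990/3081
seg 2: a=1, c=M2/2=-1987/1027, d=(M3−M2)/(6·2)=863/3081, b=Δ2−h2·(2M2+M3)/6=20021/6162
seg 3: a=2, c=M3/2=-261/1027, d=(M4−M3)/(6·3)=461/18486, b=Δ3−h3·(2M3+M4)/6=-535/474
seg 4: a=-3, c=M4/2=-61/2054, d=(M5−M4)/(6·1)=61/6162, b=Δ4−h4·(2M4+M5)/6=-6101/3081
t_q=11/2 → seg 2, τ=3/2; S=1+20021/6162·τ+-1987/1027·τ²+863/3081·τ³=20259/8216

  seg 0: a=-4 b=-7909/6162 c=0 d=369/2054
  seg 1: a=-3 b=10990/3081 c=3321/2054 d=-7295/6162
  seg 2: a=1 b=20021/6162 c=-1987/1027 d=863/3081
  seg 3: a=2 b=-535/474 c=-261/1027 d=461/18486
  seg 4: a=-3 b=-6101/3081 c=-61/2054 d=61/6162
S(11/2) = 20259/8216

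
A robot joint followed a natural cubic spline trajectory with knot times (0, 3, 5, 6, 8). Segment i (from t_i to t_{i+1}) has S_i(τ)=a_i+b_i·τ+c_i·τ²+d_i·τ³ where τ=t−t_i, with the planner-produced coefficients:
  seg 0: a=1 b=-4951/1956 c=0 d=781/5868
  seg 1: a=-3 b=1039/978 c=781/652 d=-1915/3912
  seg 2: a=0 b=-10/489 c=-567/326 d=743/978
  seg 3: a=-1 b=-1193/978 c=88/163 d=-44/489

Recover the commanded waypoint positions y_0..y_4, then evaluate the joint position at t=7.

y_0=1 y_1=-3 y_2=0 y_3=-1 y_4=-2
S(7) = -577/326

y_0 = S_0(0) = a_0 = 1
y_1 = S_1(0) = a_1 = -3
y_2 = S_2(0) = a_2 = 0
y_3 = S_3(0) = a_3 = -1
y_4 = S_3(2) = -2
t_q=7 is in segment 3 (τ=1); S_3(τ)=-577/326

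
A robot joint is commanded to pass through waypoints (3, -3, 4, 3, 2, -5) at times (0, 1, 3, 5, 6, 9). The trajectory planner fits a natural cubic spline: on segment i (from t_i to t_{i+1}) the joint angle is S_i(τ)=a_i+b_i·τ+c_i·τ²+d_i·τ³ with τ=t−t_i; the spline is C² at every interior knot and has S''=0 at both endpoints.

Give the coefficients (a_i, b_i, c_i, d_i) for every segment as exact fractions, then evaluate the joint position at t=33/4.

Δ: Δ0=-6, Δ1=7/2, Δ2=-1/2, Δ3=-1, Δ4=-7/3
row 1: diag=6, rhs=57; c'=1/3, d'=19/2
row 2: denom=8−2·1/3=22/3; d'=(-24−2·19/2)/(22/3)=-129/22
row 3: denom=6−2·3/11=60/11; d'=(-3−2·-129/22)/(60/11)=8/5
row 4: denom=8−1·11/60=469/60; d'=(-8−1·8/5)/(469/60)=-576/469
back: M4=-576/469
back: M3=8/5−11/60·-576/469=856/469
back: M2=-129/22−3/11·856/469=-5967/938
back: M1=19/2−1/3·-5967/938=5450/469
M: M0=0, M1=5450/469, M2=-5967/938, M3=856/469, M4=-576/469, M5=0
seg 0: a=3, c=M0/2=0, d=(M1−M0)/(6·1)=2725/1407, b=Δ0−h0·(2M0+M1)/6=-11167/1407
seg 1: a=-3, c=M1/2=2725/469, d=(M2−M1)/(6·2)=-16867/11256, b=Δ1−h1·(2M1+M2)/6=-2992/1407
seg 2: a=4, c=M2/2=-5967/1876, d=(M3−M2)/(6·2)=1097/1608, b=Δ2−h2·(2M2+M3)/6=8815/2814
seg 3: a=3, c=M3/2=428/469, d=(M4−M3)/(6·1)=-716/1407, b=Δ3−h3·(2M3+M4)/6=-1975/1407
seg 4: a=2, c=M4/2=-288/469, d=(M5−M4)/(6·3)=32/469, b=Δ4−h4·(2M4+M5)/6=-1555/1407
t_q=33/4 → seg 4, τ=9/4; S=2+-1555/1407·τ+-288/469·τ²+32/469·τ³=-5287/1876

  seg 0: a=3 b=-11167/1407 c=0 d=2725/1407
  seg 1: a=-3 b=-2992/1407 c=2725/469 d=-16867/11256
  seg 2: a=4 b=8815/2814 c=-5967/1876 d=1097/1608
  seg 3: a=3 b=-1975/1407 c=428/469 d=-716/1407
  seg 4: a=2 b=-1555/1407 c=-288/469 d=32/469
S(33/4) = -5287/1876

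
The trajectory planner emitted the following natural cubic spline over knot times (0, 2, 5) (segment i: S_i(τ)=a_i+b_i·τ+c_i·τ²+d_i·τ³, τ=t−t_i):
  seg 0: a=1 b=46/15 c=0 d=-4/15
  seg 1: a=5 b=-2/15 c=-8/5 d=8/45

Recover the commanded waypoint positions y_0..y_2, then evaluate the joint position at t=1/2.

y_0 = S_0(0) = a_0 = 1
y_1 = S_1(0) = a_1 = 5
y_2 = S_1(3) = -5
t_q=1/2 is in segment 0 (τ=1/2); S_0(τ)=5/2

y_0=1 y_1=5 y_2=-5
S(1/2) = 5/2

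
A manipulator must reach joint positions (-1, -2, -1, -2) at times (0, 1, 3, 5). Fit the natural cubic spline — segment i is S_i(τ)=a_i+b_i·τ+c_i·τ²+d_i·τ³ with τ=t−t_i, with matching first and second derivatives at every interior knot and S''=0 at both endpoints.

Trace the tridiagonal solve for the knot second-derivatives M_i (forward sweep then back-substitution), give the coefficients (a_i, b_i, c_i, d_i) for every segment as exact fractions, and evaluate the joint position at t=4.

  seg 0: a=-1 b=-29/22 c=0 d=7/22
  seg 1: a=-2 b=-4/11 c=21/22 d=-23/88
  seg 2: a=-1 b=7/22 c=-27/44 d=9/88
S(4) = -105/88

Δ: Δ0=-1, Δ1=1/2, Δ2=-1/2
row 1: diag=6, rhs=9; c'=1/3, d'=3/2
row 2: denom=8−2·1/3=22/3; d'=(-6−2·3/2)/(22/3)=-27/22
back: M2=-27/22
back: M1=3/2−1/3·-27/22=21/11
M: M0=0, M1=21/11, M2=-27/22, M3=0
seg 0: a=-1, c=M0/2=0, d=(M1−M0)/(6·1)=7/22, b=Δ0−h0·(2M0+M1)/6=-29/22
seg 1: a=-2, c=M1/2=21/22, d=(M2−M1)/(6·2)=-23/88, b=Δ1−h1·(2M1+M2)/6=-4/11
seg 2: a=-1, c=M2/2=-27/44, d=(M3−M2)/(6·2)=9/88, b=Δ2−h2·(2M2+M3)/6=7/22
t_q=4 → seg 2, τ=1; S=-1+7/22·τ+-27/44·τ²+9/88·τ³=-105/88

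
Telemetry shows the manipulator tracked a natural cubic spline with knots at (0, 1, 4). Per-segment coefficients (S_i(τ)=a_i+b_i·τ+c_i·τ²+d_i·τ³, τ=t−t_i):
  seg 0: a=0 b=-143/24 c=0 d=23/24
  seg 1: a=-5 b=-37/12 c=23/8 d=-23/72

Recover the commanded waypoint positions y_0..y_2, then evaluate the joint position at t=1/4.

y_0 = S_0(0) = a_0 = 0
y_1 = S_1(0) = a_1 = -5
y_2 = S_1(3) = 3
t_q=1/4 is in segment 0 (τ=1/4); S_0(τ)=-755/512

y_0=0 y_1=-5 y_2=3
S(1/4) = -755/512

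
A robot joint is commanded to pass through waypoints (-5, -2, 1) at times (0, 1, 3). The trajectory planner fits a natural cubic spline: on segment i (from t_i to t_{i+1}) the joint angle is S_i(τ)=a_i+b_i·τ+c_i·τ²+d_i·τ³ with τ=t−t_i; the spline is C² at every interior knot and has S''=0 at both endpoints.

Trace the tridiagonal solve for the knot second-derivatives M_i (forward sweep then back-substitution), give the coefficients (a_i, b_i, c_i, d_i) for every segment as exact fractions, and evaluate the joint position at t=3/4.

Δ: Δ0=3, Δ1=3/2
row 1: diag=6, rhs=-9; c'=1/3, d'=-3/2
back: M1=-3/2
M: M0=0, M1=-3/2, M2=0
seg 0: a=-5, c=M0/2=0, d=(M1−M0)/(6·1)=-1/4, b=Δ0−h0·(2M0+M1)/6=13/4
seg 1: a=-2, c=M1/2=-3/4, d=(M2−M1)/(6·2)=1/8, b=Δ1−h1·(2M1+M2)/6=5/2
t_q=3/4 → seg 0, τ=3/4; S=-5+13/4·τ+0·τ²+-1/4·τ³=-683/256

  seg 0: a=-5 b=13/4 c=0 d=-1/4
  seg 1: a=-2 b=5/2 c=-3/4 d=1/8
S(3/4) = -683/256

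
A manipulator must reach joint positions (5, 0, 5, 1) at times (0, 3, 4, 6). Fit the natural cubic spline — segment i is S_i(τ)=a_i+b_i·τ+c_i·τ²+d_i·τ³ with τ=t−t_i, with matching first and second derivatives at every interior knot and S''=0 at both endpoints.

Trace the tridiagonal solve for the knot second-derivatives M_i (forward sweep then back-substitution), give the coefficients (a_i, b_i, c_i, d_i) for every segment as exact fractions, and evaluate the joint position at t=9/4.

Δ: Δ0=-5/3, Δ1=5, Δ2=-2
row 1: diag=8, rhs=40; c'=1/8, d'=5
row 2: denom=6−1·1/8=47/8; d'=(-42−1·5)/(47/8)=-8
back: M2=-8
back: M1=5−1/8·-8=6
M: M0=0, M1=6, M2=-8, M3=0
seg 0: a=5, c=M0/2=0, d=(M1−M0)/(6·3)=1/3, b=Δ0−h0·(2M0+M1)/6=-14/3
seg 1: a=0, c=M1/2=3, d=(M2−M1)/(6·1)=-7/3, b=Δ1−h1·(2M1+M2)/6=13/3
seg 2: a=5, c=M2/2=-4, d=(M3−M2)/(6·2)=2/3, b=Δ2−h2·(2M2+M3)/6=10/3
t_q=9/4 → seg 0, τ=9/4; S=5+-14/3·τ+0·τ²+1/3·τ³=-109/64

  seg 0: a=5 b=-14/3 c=0 d=1/3
  seg 1: a=0 b=13/3 c=3 d=-7/3
  seg 2: a=5 b=10/3 c=-4 d=2/3
S(9/4) = -109/64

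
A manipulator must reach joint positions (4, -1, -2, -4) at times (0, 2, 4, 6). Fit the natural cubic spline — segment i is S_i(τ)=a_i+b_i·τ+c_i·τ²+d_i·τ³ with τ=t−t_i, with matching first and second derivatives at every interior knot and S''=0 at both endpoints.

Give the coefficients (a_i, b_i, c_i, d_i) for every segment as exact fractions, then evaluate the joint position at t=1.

  seg 0: a=4 b=-46/15 c=0 d=17/120
  seg 1: a=-1 b=-41/30 c=17/20 d=-5/24
  seg 2: a=-2 b=-7/15 c=-2/5 d=1/15
S(1) = 43/40

Δ: Δ0=-5/2, Δ1=-1/2, Δ2=-1
row 1: diag=8, rhs=12; c'=1/4, d'=3/2
row 2: denom=8−2·1/4=15/2; d'=(-3−2·3/2)/(15/2)=-4/5
back: M2=-4/5
back: M1=3/2−1/4·-4/5=17/10
M: M0=0, M1=17/10, M2=-4/5, M3=0
seg 0: a=4, c=M0/2=0, d=(M1−M0)/(6·2)=17/120, b=Δ0−h0·(2M0+M1)/6=-46/15
seg 1: a=-1, c=M1/2=17/20, d=(M2−M1)/(6·2)=-5/24, b=Δ1−h1·(2M1+M2)/6=-41/30
seg 2: a=-2, c=M2/2=-2/5, d=(M3−M2)/(6·2)=1/15, b=Δ2−h2·(2M2+M3)/6=-7/15
t_q=1 → seg 0, τ=1; S=4+-46/15·τ+0·τ²+17/120·τ³=43/40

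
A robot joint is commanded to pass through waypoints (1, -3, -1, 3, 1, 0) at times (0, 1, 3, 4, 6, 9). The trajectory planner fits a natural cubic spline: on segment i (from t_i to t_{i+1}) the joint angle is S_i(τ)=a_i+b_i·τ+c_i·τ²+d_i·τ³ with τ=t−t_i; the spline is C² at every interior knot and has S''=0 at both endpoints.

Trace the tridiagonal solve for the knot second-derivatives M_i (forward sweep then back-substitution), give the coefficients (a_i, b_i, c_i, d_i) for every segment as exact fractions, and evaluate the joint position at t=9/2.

Δ: Δ0=-4, Δ1=1, Δ2=4, Δ3=-1, Δ4=-1/3
row 1: diag=6, rhs=30; c'=1/3, d'=5
row 2: denom=6−2·1/3=16/3; d'=(18−2·5)/(16/3)=3/2
row 3: denom=6−1·3/16=93/16; d'=(-30−1·3/2)/(93/16)=-168/31
row 4: denom=10−2·32/93=866/93; d'=(4−2·-168/31)/(866/93)=690/433
back: M4=690/433
back: M3=-168/31−32/93·690/433=-2584/433
back: M2=3/2−3/16·-2584/433=1134/433
back: M1=5−1/3·1134/433=1787/433
M: M0=0, M1=1787/433, M2=1134/433, M3=-2584/433, M4=690/433, M5=0
seg 0: a=1, c=M0/2=0, d=(M1−M0)/(6·1)=1787/2598, b=Δ0−h0·(2M0+M1)/6=-12179/2598
seg 1: a=-3, c=M1/2=1787/866, d=(M2−M1)/(6·2)=-653/5196, b=Δ1−h1·(2M1+M2)/6=-3409/1299
seg 2: a=-1, c=M2/2=567/433, d=(M3−M2)/(6·1)=-1859/1299, b=Δ2−h2·(2M2+M3)/6=5354/1299
seg 3: a=3, c=M3/2=-1292/433, d=(M4−M3)/(6·2)=1637/2598, b=Δ3−h3·(2M3+M4)/6=3179/1299
seg 4: a=1, c=M4/2=345/433, d=(M5−M4)/(6·3)=-115/1299, b=Δ4−h4·(2M4+M5)/6=-2503/1299
t_q=9/2 → seg 3, τ=1/2; S=3+3179/1299·τ+-1292/433·τ²+1637/2598·τ³=24639/6928

  seg 0: a=1 b=-12179/2598 c=0 d=1787/2598
  seg 1: a=-3 b=-3409/1299 c=1787/866 d=-653/5196
  seg 2: a=-1 b=5354/1299 c=567/433 d=-1859/1299
  seg 3: a=3 b=3179/1299 c=-1292/433 d=1637/2598
  seg 4: a=1 b=-2503/1299 c=345/433 d=-115/1299
S(9/2) = 24639/6928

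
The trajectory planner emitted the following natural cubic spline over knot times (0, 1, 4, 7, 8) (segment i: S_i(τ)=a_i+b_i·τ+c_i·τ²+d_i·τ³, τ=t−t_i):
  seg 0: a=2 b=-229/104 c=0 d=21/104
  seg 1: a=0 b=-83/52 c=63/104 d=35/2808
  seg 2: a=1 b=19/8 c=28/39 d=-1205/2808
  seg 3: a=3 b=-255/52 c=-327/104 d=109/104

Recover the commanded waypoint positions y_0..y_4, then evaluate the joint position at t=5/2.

y_0 = S_0(0) = a_0 = 2
y_1 = S_1(0) = a_1 = 0
y_2 = S_2(0) = a_2 = 1
y_3 = S_3(0) = a_3 = 3
y_4 = S_3(1) = -4
t_q=5/2 is in segment 1 (τ=3/2); S_1(τ)=-823/832

y_0=2 y_1=0 y_2=1 y_3=3 y_4=-4
S(5/2) = -823/832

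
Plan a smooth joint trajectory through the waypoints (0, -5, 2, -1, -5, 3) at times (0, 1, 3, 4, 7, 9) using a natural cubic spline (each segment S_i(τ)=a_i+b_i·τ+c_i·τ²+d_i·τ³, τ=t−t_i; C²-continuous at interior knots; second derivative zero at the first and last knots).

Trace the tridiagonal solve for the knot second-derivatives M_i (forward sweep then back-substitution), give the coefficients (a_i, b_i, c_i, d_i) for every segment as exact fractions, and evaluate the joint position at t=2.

Δ: Δ0=-5, Δ1=7/2, Δ2=-3, Δ3=-4/3, Δ4=4
row 1: diag=6, rhs=51; c'=1/3, d'=17/2
row 2: denom=6−2·1/3=16/3; d'=(-39−2·17/2)/(16/3)=-21/2
row 3: denom=8−1·3/16=125/16; d'=(10−1·-21/2)/(125/16)=328/125
row 4: denom=10−3·48/125=1106/125; d'=(32−3·328/125)/(1106/125)=1508/553
back: M4=1508/553
back: M3=328/125−48/125·1508/553=872/553
back: M2=-21/2−3/16·872/553=-5970/553
back: M1=17/2−1/3·-5970/553=13381/1106
M: M0=0, M1=13381/1106, M2=-5970/553, M3=872/553, M4=1508/553, M5=0
seg 0: a=0, c=M0/2=0, d=(M1−M0)/(6·1)=13381/6636, b=Δ0−h0·(2M0+M1)/6=-46561/6636
seg 1: a=-5, c=M1/2=13381/2212, d=(M2−M1)/(6·2)=-25321/13272, b=Δ1−h1·(2M1+M2)/6=-3209/3318
seg 2: a=2, c=M2/2=-2985/553, d=(M3−M2)/(6·1)=3421/1659, b=Δ2−h2·(2M2+M3)/6=557/1659
seg 3: a=-1, c=M3/2=436/553, d=(M4−M3)/(6·3)=106/1659, b=Δ3−h3·(2M3+M4)/6=-7090/1659
seg 4: a=-5, c=M4/2=754/553, d=(M5−M4)/(6·2)=-377/1659, b=Δ4−h4·(2M4+M5)/6=3620/1659
t_q=2 → seg 1, τ=1; S=-5+-3209/3318·τ+13381/2212·τ²+-25321/13272·τ³=-8077/4424

  seg 0: a=0 b=-46561/6636 c=0 d=13381/6636
  seg 1: a=-5 b=-3209/3318 c=13381/2212 d=-25321/13272
  seg 2: a=2 b=557/1659 c=-2985/553 d=3421/1659
  seg 3: a=-1 b=-7090/1659 c=436/553 d=106/1659
  seg 4: a=-5 b=3620/1659 c=754/553 d=-377/1659
S(2) = -8077/4424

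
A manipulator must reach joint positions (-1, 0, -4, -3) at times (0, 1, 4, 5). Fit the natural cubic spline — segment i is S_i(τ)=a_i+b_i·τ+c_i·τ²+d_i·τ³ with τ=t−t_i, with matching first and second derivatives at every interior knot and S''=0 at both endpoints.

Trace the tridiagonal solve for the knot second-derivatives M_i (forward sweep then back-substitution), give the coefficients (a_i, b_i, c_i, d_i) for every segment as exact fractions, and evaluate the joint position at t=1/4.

Δ: Δ0=1, Δ1=-4/3, Δ2=1
row 1: diag=8, rhs=-14; c'=3/8, d'=-7/4
row 2: denom=8−3·3/8=55/8; d'=(14−3·-7/4)/(55/8)=14/5
back: M2=14/5
back: M1=-7/4−3/8·14/5=-14/5
M: M0=0, M1=-14/5, M2=14/5, M3=0
seg 0: a=-1, c=M0/2=0, d=(M1−M0)/(6·1)=-7/15, b=Δ0−h0·(2M0+M1)/6=22/15
seg 1: a=0, c=M1/2=-7/5, d=(M2−M1)/(6·3)=14/45, b=Δ1−h1·(2M1+M2)/6=1/15
seg 2: a=-4, c=M2/2=7/5, d=(M3−M2)/(6·1)=-7/15, b=Δ2−h2·(2M2+M3)/6=1/15
t_q=1/4 → seg 0, τ=1/4; S=-1+22/15·τ+0·τ²+-7/15·τ³=-41/64

  seg 0: a=-1 b=22/15 c=0 d=-7/15
  seg 1: a=0 b=1/15 c=-7/5 d=14/45
  seg 2: a=-4 b=1/15 c=7/5 d=-7/15
S(1/4) = -41/64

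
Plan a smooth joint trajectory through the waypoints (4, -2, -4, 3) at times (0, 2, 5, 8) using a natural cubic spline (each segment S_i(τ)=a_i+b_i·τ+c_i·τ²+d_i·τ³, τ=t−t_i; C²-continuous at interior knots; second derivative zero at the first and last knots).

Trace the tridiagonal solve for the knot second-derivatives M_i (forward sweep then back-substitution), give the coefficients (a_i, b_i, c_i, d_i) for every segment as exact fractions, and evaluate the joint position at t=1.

Δ: Δ0=-3, Δ1=-2/3, Δ2=7/3
row 1: diag=10, rhs=14; c'=3/10, d'=7/5
row 2: denom=12−3·3/10=111/10; d'=(18−3·7/5)/(111/10)=46/37
back: M2=46/37
back: M1=7/5−3/10·46/37=38/37
M: M0=0, M1=38/37, M2=46/37, M3=0
seg 0: a=4, c=M0/2=0, d=(M1−M0)/(6·2)=19/222, b=Δ0−h0·(2M0+M1)/6=-371/111
seg 1: a=-2, c=M1/2=19/37, d=(M2−M1)/(6·3)=4/333, b=Δ1−h1·(2M1+M2)/6=-257/111
seg 2: a=-4, c=M2/2=23/37, d=(M3−M2)/(6·3)=-23/333, b=Δ2−h2·(2M2+M3)/6=121/111
t_q=1 → seg 0, τ=1; S=4+-371/111·τ+0·τ²+19/222·τ³=55/74

  seg 0: a=4 b=-371/111 c=0 d=19/222
  seg 1: a=-2 b=-257/111 c=19/37 d=4/333
  seg 2: a=-4 b=121/111 c=23/37 d=-23/333
S(1) = 55/74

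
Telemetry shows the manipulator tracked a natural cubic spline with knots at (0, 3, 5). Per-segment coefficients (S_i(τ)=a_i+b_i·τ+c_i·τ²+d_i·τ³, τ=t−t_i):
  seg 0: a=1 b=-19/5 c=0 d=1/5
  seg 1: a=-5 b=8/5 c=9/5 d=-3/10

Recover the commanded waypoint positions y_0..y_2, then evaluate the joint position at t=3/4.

y_0 = S_0(0) = a_0 = 1
y_1 = S_1(0) = a_1 = -5
y_2 = S_1(2) = 3
t_q=3/4 is in segment 0 (τ=3/4); S_0(τ)=-113/64

y_0=1 y_1=-5 y_2=3
S(3/4) = -113/64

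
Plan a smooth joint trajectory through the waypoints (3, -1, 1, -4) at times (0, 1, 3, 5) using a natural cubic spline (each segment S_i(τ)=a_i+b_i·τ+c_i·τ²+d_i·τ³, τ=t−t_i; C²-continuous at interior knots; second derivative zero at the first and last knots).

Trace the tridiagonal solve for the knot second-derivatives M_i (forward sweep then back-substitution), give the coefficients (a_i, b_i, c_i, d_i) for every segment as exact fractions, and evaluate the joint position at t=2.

Δ: Δ0=-4, Δ1=1, Δ2=-5/2
row 1: diag=6, rhs=30; c'=1/3, d'=5
row 2: denom=8−2·1/3=22/3; d'=(-21−2·5)/(22/3)=-93/22
back: M2=-93/22
back: M1=5−1/3·-93/22=141/22
M: M0=0, M1=141/22, M2=-93/22, M3=0
seg 0: a=3, c=M0/2=0, d=(M1−M0)/(6·1)=47/44, b=Δ0−h0·(2M0+M1)/6=-223/44
seg 1: a=-1, c=M1/2=141/44, d=(M2−M1)/(6·2)=-39/44, b=Δ1−h1·(2M1+M2)/6=-41/22
seg 2: a=1, c=M2/2=-93/44, d=(M3−M2)/(6·2)=31/88, b=Δ2−h2·(2M2+M3)/6=7/22
t_q=2 → seg 1, τ=1; S=-1+-41/22·τ+141/44·τ²+-39/44·τ³=-6/11

  seg 0: a=3 b=-223/44 c=0 d=47/44
  seg 1: a=-1 b=-41/22 c=141/44 d=-39/44
  seg 2: a=1 b=7/22 c=-93/44 d=31/88
S(2) = -6/11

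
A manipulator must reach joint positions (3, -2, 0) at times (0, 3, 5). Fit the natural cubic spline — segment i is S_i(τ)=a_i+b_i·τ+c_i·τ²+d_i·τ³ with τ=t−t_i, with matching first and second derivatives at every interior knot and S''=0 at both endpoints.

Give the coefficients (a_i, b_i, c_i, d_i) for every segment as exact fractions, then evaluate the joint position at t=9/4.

  seg 0: a=3 b=-37/15 c=0 d=4/45
  seg 1: a=-2 b=-1/15 c=4/5 d=-2/15
S(9/4) = -123/80

Δ: Δ0=-5/3, Δ1=1
row 1: diag=10, rhs=16; c'=1/5, d'=8/5
back: M1=8/5
M: M0=0, M1=8/5, M2=0
seg 0: a=3, c=M0/2=0, d=(M1−M0)/(6·3)=4/45, b=Δ0−h0·(2M0+M1)/6=-37/15
seg 1: a=-2, c=M1/2=4/5, d=(M2−M1)/(6·2)=-2/15, b=Δ1−h1·(2M1+M2)/6=-1/15
t_q=9/4 → seg 0, τ=9/4; S=3+-37/15·τ+0·τ²+4/45·τ³=-123/80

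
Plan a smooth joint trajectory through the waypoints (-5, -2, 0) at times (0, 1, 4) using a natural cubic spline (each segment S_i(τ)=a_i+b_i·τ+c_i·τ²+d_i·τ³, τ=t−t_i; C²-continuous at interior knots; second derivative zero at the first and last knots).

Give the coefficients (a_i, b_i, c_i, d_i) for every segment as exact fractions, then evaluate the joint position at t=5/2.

Δ: Δ0=3, Δ1=2/3
row 1: diag=8, rhs=-14; c'=3/8, d'=-7/4
back: M1=-7/4
M: M0=0, M1=-7/4, M2=0
seg 0: a=-5, c=M0/2=0, d=(M1−M0)/(6·1)=-7/24, b=Δ0−h0·(2M0+M1)/6=79/24
seg 1: a=-2, c=M1/2=-7/8, d=(M2−M1)/(6·3)=7/72, b=Δ1−h1·(2M1+M2)/6=29/12
t_q=5/2 → seg 1, τ=3/2; S=-2+29/12·τ+-7/8·τ²+7/72·τ³=-1/64

  seg 0: a=-5 b=79/24 c=0 d=-7/24
  seg 1: a=-2 b=29/12 c=-7/8 d=7/72
S(5/2) = -1/64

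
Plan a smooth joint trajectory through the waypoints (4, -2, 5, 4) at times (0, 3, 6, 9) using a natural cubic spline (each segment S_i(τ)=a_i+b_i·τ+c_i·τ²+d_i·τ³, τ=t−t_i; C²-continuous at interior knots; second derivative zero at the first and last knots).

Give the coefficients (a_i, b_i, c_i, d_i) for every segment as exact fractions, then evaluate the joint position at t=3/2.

Δ: Δ0=-2, Δ1=7/3, Δ2=-1/3
row 1: diag=12, rhs=26; c'=1/4, d'=13/6
row 2: denom=12−3·1/4=45/4; d'=(-16−3·13/6)/(45/4)=-2
back: M2=-2
back: M1=13/6−1/4·-2=8/3
M: M0=0, M1=8/3, M2=-2, M3=0
seg 0: a=4, c=M0/2=0, d=(M1−M0)/(6·3)=4/27, b=Δ0−h0·(2M0+M1)/6=-10/3
seg 1: a=-2, c=M1/2=4/3, d=(M2−M1)/(6·3)=-7/27, b=Δ1−h1·(2M1+M2)/6=2/3
seg 2: a=5, c=M2/2=-1, d=(M3−M2)/(6·3)=1/9, b=Δ2−h2·(2M2+M3)/6=5/3
t_q=3/2 → seg 0, τ=3/2; S=4+-10/3·τ+0·τ²+4/27·τ³=-1/2

  seg 0: a=4 b=-10/3 c=0 d=4/27
  seg 1: a=-2 b=2/3 c=4/3 d=-7/27
  seg 2: a=5 b=5/3 c=-1 d=1/9
S(3/2) = -1/2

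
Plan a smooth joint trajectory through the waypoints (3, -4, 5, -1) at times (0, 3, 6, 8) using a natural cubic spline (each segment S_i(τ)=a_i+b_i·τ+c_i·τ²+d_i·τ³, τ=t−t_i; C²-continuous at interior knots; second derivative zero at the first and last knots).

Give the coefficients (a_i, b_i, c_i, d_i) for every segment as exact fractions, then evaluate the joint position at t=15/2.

Δ: Δ0=-7/3, Δ1=3, Δ2=-3
row 1: diag=12, rhs=32; c'=1/4, d'=8/3
row 2: denom=10−3·1/4=37/4; d'=(-36−3·8/3)/(37/4)=-176/37
back: M2=-176/37
back: M1=8/3−1/4·-176/37=428/111
M: M0=0, M1=428/111, M2=-176/37, M3=0
seg 0: a=3, c=M0/2=0, d=(M1−M0)/(6·3)=214/999, b=Δ0−h0·(2M0+M1)/6=-473/111
seg 1: a=-4, c=M1/2=214/111, d=(M2−M1)/(6·3)=-478/999, b=Δ1−h1·(2M1+M2)/6=169/111
seg 2: a=5, c=M2/2=-88/37, d=(M3−M2)/(6·2)=44/111, b=Δ2−h2·(2M2+M3)/6=19/111
t_q=15/2 → seg 2, τ=3/2; S=5+19/111·τ+-88/37·τ²+44/111·τ³=46/37

  seg 0: a=3 b=-473/111 c=0 d=214/999
  seg 1: a=-4 b=169/111 c=214/111 d=-478/999
  seg 2: a=5 b=19/111 c=-88/37 d=44/111
S(15/2) = 46/37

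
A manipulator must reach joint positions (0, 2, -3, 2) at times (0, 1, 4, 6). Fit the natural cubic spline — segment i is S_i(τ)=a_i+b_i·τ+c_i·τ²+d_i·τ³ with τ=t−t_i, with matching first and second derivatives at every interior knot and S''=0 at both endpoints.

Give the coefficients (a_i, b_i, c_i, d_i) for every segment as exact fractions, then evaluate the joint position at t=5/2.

Δ: Δ0=2, Δ1=-5/3, Δ2=5/2
row 1: diag=8, rhs=-22; c'=3/8, d'=-11/4
row 2: denom=10−3·3/8=71/8; d'=(25−3·-11/4)/(71/8)=266/71
back: M2=266/71
back: M1=-11/4−3/8·266/71=-295/71
M: M0=0, M1=-295/71, M2=266/71, M3=0
seg 0: a=0, c=M0/2=0, d=(M1−M0)/(6·1)=-295/426, b=Δ0−h0·(2M0+M1)/6=1147/426
seg 1: a=2, c=M1/2=-295/142, d=(M2−M1)/(6·3)=187/426, b=Δ1−h1·(2M1+M2)/6=131/213
seg 2: a=-3, c=M2/2=133/71, d=(M3−M2)/(6·2)=-133/426, b=Δ2−h2·(2M2+M3)/6=1/426
t_q=5/2 → seg 1, τ=3/2; S=2+131/213·τ+-295/142·τ²+187/426·τ³=-307/1136

  seg 0: a=0 b=1147/426 c=0 d=-295/426
  seg 1: a=2 b=131/213 c=-295/142 d=187/426
  seg 2: a=-3 b=1/426 c=133/71 d=-133/426
S(5/2) = -307/1136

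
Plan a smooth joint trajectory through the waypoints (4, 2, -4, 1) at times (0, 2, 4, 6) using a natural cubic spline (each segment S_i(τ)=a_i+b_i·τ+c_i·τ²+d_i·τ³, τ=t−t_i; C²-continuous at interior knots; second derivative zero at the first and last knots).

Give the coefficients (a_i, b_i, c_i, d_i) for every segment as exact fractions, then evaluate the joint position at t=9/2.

  seg 0: a=4 b=-1/10 c=0 d=-9/40
  seg 1: a=2 b=-14/5 c=-27/20 d=5/8
  seg 2: a=-4 b=-7/10 c=12/5 d=-2/5
S(9/2) = -19/5

Δ: Δ0=-1, Δ1=-3, Δ2=5/2
row 1: diag=8, rhs=-12; c'=1/4, d'=-3/2
row 2: denom=8−2·1/4=15/2; d'=(33−2·-3/2)/(15/2)=24/5
back: M2=24/5
back: M1=-3/2−1/4·24/5=-27/10
M: M0=0, M1=-27/10, M2=24/5, M3=0
seg 0: a=4, c=M0/2=0, d=(M1−M0)/(6·2)=-9/40, b=Δ0−h0·(2M0+M1)/6=-1/10
seg 1: a=2, c=M1/2=-27/20, d=(M2−M1)/(6·2)=5/8, b=Δ1−h1·(2M1+M2)/6=-14/5
seg 2: a=-4, c=M2/2=12/5, d=(M3−M2)/(6·2)=-2/5, b=Δ2−h2·(2M2+M3)/6=-7/10
t_q=9/2 → seg 2, τ=1/2; S=-4+-7/10·τ+12/5·τ²+-2/5·τ³=-19/5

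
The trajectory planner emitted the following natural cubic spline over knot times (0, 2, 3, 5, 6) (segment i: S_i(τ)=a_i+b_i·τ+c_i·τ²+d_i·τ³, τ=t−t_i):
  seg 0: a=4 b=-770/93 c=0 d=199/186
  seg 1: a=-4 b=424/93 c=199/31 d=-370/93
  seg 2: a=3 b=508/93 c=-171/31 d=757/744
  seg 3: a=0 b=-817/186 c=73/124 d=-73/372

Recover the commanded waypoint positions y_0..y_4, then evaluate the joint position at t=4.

y_0 = S_0(0) = a_0 = 4
y_1 = S_1(0) = a_1 = -4
y_2 = S_2(0) = a_2 = 3
y_3 = S_3(0) = a_3 = 0
y_4 = S_3(1) = -4
t_q=4 is in segment 2 (τ=1); S_2(τ)=983/248

y_0=4 y_1=-4 y_2=3 y_3=0 y_4=-4
S(4) = 983/248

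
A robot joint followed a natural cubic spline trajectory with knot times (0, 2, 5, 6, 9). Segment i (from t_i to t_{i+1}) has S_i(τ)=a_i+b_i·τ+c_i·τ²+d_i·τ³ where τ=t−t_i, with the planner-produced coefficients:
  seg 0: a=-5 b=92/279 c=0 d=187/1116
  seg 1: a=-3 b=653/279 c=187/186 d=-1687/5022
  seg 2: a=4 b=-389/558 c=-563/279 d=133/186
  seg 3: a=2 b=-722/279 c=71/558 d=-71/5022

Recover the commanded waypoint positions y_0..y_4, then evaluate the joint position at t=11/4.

y_0 = S_0(0) = a_0 = -5
y_1 = S_1(0) = a_1 = -3
y_2 = S_2(0) = a_2 = 4
y_3 = S_3(0) = a_3 = 2
y_4 = S_3(3) = -5
t_q=11/4 is in segment 1 (τ=3/4); S_1(τ)=-3257/3968

y_0=-5 y_1=-3 y_2=4 y_3=2 y_4=-5
S(11/4) = -3257/3968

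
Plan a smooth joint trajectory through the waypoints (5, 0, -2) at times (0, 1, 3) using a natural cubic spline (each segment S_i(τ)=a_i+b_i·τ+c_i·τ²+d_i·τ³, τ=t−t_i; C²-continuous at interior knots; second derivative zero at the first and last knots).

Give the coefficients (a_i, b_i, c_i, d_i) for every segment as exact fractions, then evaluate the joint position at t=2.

  seg 0: a=5 b=-17/3 c=0 d=2/3
  seg 1: a=0 b=-11/3 c=2 d=-1/3
S(2) = -2

Δ: Δ0=-5, Δ1=-1
row 1: diag=6, rhs=24; c'=1/3, d'=4
back: M1=4
M: M0=0, M1=4, M2=0
seg 0: a=5, c=M0/2=0, d=(M1−M0)/(6·1)=2/3, b=Δ0−h0·(2M0+M1)/6=-17/3
seg 1: a=0, c=M1/2=2, d=(M2−M1)/(6·2)=-1/3, b=Δ1−h1·(2M1+M2)/6=-11/3
t_q=2 → seg 1, τ=1; S=0+-11/3·τ+2·τ²+-1/3·τ³=-2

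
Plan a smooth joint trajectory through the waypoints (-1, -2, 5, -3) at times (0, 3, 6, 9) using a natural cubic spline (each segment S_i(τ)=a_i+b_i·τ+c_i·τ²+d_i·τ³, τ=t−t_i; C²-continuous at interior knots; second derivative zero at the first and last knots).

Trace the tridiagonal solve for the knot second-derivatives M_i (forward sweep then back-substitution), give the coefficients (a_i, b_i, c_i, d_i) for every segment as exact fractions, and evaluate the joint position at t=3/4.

Δ: Δ0=-1/3, Δ1=7/3, Δ2=-8/3
row 1: diag=12, rhs=16; c'=1/4, d'=4/3
row 2: denom=12−3·1/4=45/4; d'=(-30−3·4/3)/(45/4)=-136/45
back: M2=-136/45
back: M1=4/3−1/4·-136/45=94/45
M: M0=0, M1=94/45, M2=-136/45, M3=0
seg 0: a=-1, c=M0/2=0, d=(M1−M0)/(6·3)=47/405, b=Δ0−h0·(2M0+M1)/6=-62/45
seg 1: a=-2, c=M1/2=47/45, d=(M2−M1)/(6·3)=-23/81, b=Δ1−h1·(2M1+M2)/6=79/45
seg 2: a=5, c=M2/2=-68/45, d=(M3−M2)/(6·3)=68/405, b=Δ2−h2·(2M2+M3)/6=16/45
t_q=3/4 → seg 0, τ=3/4; S=-1+-62/45·τ+0·τ²+47/405·τ³=-127/64

  seg 0: a=-1 b=-62/45 c=0 d=47/405
  seg 1: a=-2 b=79/45 c=47/45 d=-23/81
  seg 2: a=5 b=16/45 c=-68/45 d=68/405
S(3/4) = -127/64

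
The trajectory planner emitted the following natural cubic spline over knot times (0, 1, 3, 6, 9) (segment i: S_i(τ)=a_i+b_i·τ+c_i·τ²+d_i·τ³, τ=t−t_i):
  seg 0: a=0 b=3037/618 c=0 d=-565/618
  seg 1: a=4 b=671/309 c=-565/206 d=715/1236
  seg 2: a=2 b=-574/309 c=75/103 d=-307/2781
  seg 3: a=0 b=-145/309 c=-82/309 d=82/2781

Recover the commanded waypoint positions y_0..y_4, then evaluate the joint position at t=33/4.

y_0 = S_0(0) = a_0 = 0
y_1 = S_1(0) = a_1 = 4
y_2 = S_2(0) = a_2 = 2
y_3 = S_3(0) = a_3 = 0
y_4 = S_3(3) = -3
t_q=33/4 is in segment 3 (τ=9/4); S_3(τ)=-6801/3296

y_0=0 y_1=4 y_2=2 y_3=0 y_4=-3
S(33/4) = -6801/3296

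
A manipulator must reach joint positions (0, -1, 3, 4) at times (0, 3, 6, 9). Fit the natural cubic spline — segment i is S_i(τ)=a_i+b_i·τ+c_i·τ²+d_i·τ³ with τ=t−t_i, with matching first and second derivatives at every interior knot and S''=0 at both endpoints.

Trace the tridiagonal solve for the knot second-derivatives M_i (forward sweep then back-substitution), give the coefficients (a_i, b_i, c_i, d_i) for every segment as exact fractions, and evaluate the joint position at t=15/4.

Δ: Δ0=-1/3, Δ1=4/3, Δ2=1/3
row 1: diag=12, rhs=10; c'=1/4, d'=5/6
row 2: denom=12−3·1/4=45/4; d'=(-6−3·5/6)/(45/4)=-34/45
back: M2=-34/45
back: M1=5/6−1/4·-34/45=46/45
M: M0=0, M1=46/45, M2=-34/45, M3=0
seg 0: a=0, c=M0/2=0, d=(M1−M0)/(6·3)=23/405, b=Δ0−h0·(2M0+M1)/6=-38/45
seg 1: a=-1, c=M1/2=23/45, d=(M2−M1)/(6·3)=-8/81, b=Δ1−h1·(2M1+M2)/6=31/45
seg 2: a=3, c=M2/2=-17/45, d=(M3−M2)/(6·3)=17/405, b=Δ2−h2·(2M2+M3)/6=49/45
t_q=15/4 → seg 1, τ=3/4; S=-1+31/45·τ+23/45·τ²+-8/81·τ³=-19/80

  seg 0: a=0 b=-38/45 c=0 d=23/405
  seg 1: a=-1 b=31/45 c=23/45 d=-8/81
  seg 2: a=3 b=49/45 c=-17/45 d=17/405
S(15/4) = -19/80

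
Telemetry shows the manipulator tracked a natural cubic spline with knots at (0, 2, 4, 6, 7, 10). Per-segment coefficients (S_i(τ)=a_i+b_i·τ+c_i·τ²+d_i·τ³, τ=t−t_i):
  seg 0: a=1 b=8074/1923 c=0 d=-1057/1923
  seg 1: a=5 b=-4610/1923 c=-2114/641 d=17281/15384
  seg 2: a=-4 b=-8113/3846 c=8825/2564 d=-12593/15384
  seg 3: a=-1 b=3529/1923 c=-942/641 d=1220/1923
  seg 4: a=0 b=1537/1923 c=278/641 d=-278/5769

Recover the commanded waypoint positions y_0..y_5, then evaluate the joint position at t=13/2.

y_0 = S_0(0) = a_0 = 1
y_1 = S_1(0) = a_1 = 5
y_2 = S_2(0) = a_2 = -4
y_3 = S_3(0) = a_3 = -1
y_4 = S_4(0) = a_4 = 0
y_5 = S_4(3) = 5
t_q=13/2 is in segment 3 (τ=1/2); S_3(τ)=-475/1282

y_0=1 y_1=5 y_2=-4 y_3=-1 y_4=0 y_5=5
S(13/2) = -475/1282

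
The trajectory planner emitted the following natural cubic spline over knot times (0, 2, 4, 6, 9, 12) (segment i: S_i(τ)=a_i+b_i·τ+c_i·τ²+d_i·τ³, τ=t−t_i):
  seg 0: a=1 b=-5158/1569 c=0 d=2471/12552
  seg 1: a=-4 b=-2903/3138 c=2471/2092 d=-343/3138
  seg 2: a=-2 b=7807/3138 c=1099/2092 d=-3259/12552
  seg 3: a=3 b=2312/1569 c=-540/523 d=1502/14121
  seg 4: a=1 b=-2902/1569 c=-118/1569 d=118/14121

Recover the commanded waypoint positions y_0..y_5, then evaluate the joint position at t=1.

y_0 = S_0(0) = a_0 = 1
y_1 = S_1(0) = a_1 = -4
y_2 = S_2(0) = a_2 = -2
y_3 = S_3(0) = a_3 = 3
y_4 = S_4(0) = a_4 = 1
y_5 = S_4(3) = -5
t_q=1 is in segment 0 (τ=1); S_0(τ)=-8747/4184

y_0=1 y_1=-4 y_2=-2 y_3=3 y_4=1 y_5=-5
S(1) = -8747/4184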